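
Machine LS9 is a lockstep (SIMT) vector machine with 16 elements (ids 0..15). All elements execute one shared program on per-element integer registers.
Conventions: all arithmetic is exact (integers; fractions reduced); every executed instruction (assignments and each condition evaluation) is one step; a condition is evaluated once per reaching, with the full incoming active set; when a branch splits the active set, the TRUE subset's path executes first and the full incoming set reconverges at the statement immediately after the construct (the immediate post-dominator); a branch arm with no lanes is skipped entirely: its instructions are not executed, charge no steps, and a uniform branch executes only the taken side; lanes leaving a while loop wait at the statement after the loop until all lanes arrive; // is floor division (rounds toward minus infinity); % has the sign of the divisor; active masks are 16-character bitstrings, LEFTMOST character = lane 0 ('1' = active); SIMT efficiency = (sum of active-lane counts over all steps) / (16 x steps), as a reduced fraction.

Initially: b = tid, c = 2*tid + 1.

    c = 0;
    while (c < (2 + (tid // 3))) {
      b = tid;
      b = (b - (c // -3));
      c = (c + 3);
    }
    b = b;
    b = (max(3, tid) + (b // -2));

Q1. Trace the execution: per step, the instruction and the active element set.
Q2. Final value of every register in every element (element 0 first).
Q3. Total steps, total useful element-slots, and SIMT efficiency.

step 0: c <- 0                       1111111111111111
step 1: eval (c < (2 + (tid // 3)))  1111111111111111
step 2: b <- tid                     1111111111111111
step 3: b <- (b - (c // -3))         1111111111111111
step 4: c <- (c + 3)                 1111111111111111
step 5: eval (c < (2 + (tid // 3)))  1111111111111111
step 6: b <- tid                     0000001111111111
step 7: b <- (b - (c // -3))         0000001111111111
step 8: c <- (c + 3)                 0000001111111111
step 9: eval (c < (2 + (tid // 3)))  0000001111111111
step 10: b <- tid                     0000000000000001
step 11: b <- (b - (c // -3))         0000000000000001
step 12: c <- (c + 3)                 0000000000000001
step 13: eval (c < (2 + (tid // 3)))  0000000000000001
step 14: b <- b                       1111111111111111
step 15: b <- (max(3, tid) + (b // -2)) 1111111111111111

Answer: 16 steps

b: 3,2,2,1,2,2,2,3,3,4,4,5,5,6,6,6
c: 3,3,3,3,3,3,6,6,6,6,6,6,6,6,6,9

steps = 16; useful = 172; efficiency = 172/256 = 43/64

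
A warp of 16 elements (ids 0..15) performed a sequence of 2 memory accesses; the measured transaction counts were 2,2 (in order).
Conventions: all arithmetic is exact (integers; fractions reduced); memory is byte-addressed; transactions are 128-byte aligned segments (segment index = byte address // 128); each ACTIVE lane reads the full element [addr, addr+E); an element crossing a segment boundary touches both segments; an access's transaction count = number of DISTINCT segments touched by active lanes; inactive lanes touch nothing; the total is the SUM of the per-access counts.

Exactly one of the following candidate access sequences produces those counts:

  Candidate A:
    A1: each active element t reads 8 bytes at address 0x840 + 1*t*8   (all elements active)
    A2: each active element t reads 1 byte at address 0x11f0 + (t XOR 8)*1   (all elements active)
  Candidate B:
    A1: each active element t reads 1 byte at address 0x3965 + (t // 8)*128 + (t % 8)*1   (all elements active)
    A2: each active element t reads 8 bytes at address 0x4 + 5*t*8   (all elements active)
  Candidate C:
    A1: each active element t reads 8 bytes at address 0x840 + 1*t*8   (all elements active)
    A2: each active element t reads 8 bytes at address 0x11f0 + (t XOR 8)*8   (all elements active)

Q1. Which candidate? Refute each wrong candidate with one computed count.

A: A2 gives 1 transaction, not 2
B: A2 gives 5 transactions, not 2
C: all counts match (2,2)

Answer: C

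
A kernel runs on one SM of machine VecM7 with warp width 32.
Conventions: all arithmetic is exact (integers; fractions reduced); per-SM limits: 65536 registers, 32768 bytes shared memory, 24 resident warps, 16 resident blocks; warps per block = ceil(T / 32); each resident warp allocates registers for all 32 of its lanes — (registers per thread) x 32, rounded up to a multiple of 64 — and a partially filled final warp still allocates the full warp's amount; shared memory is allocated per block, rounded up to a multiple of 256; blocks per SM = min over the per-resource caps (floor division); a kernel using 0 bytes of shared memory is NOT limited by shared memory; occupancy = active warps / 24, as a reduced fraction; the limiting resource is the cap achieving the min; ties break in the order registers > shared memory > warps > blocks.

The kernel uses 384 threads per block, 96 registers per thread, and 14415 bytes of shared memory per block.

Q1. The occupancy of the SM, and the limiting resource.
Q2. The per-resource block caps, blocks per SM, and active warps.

Answer: occupancy 1/2, limited by registers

registers: 1 block
shared memory: 2 blocks
warps: 2 blocks
blocks: 16 blocks

Answer: 1 block, 12 active warps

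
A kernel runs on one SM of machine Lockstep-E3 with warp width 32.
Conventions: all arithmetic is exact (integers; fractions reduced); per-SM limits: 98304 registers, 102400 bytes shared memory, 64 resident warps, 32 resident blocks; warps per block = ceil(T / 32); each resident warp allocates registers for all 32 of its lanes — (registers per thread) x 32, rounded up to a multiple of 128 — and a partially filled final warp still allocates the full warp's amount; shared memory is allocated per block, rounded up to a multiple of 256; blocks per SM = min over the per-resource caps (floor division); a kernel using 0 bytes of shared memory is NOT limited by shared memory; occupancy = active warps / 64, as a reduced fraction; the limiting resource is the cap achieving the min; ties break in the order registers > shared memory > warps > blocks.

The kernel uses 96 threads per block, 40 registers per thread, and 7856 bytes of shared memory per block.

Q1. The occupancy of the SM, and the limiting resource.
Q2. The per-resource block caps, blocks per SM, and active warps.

Answer: occupancy 9/16, limited by shared memory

registers: 25 blocks
shared memory: 12 blocks
warps: 21 blocks
blocks: 32 blocks

Answer: 12 blocks, 36 active warps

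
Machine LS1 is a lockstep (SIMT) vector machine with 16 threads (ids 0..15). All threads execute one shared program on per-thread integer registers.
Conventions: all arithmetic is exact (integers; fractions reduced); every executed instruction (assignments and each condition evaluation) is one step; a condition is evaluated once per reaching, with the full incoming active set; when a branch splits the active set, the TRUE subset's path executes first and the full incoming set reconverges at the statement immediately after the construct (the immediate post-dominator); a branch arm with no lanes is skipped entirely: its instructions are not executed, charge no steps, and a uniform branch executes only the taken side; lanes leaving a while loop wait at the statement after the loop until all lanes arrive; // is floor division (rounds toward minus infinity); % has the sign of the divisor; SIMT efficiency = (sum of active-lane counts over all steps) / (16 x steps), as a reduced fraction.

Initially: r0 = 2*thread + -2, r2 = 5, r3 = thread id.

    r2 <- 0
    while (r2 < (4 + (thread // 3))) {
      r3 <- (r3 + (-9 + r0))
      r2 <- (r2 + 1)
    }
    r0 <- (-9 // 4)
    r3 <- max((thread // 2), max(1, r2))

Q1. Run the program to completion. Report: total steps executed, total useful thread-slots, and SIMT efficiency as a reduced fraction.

Answer: 31 steps, 361 useful, 361/496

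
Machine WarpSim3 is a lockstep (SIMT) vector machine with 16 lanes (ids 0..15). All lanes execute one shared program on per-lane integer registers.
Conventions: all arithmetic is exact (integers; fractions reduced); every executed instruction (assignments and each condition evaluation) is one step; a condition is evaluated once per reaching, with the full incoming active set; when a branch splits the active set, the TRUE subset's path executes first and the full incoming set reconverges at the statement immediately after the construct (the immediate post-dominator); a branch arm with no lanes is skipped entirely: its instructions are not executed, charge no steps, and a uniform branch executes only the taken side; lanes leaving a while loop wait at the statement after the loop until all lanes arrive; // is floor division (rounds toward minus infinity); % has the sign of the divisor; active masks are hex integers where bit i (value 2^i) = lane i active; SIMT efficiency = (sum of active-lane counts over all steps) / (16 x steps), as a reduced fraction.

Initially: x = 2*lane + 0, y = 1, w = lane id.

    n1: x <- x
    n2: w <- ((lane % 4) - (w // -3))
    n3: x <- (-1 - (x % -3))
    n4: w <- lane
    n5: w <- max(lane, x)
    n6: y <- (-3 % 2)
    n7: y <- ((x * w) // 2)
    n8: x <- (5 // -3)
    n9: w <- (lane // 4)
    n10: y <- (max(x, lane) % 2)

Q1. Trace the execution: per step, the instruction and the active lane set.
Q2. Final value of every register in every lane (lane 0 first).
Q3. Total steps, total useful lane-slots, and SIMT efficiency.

step 0: x <- x                       0xffff
step 1: w <- ((lane % 4) - (w // -3)) 0xffff
step 2: x <- (-1 - (x % -3))         0xffff
step 3: w <- lane                    0xffff
step 4: w <- max(lane, x)            0xffff
step 5: y <- (-3 % 2)                0xffff
step 6: y <- ((x * w) // 2)          0xffff
step 7: x <- (5 // -3)               0xffff
step 8: w <- (lane // 4)             0xffff
step 9: y <- (max(x, lane) % 2)      0xffff

Answer: 10 steps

x: -2,-2,-2,-2,-2,-2,-2,-2,-2,-2,-2,-2,-2,-2,-2,-2
y: 0,1,0,1,0,1,0,1,0,1,0,1,0,1,0,1
w: 0,0,0,0,1,1,1,1,2,2,2,2,3,3,3,3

steps = 10; useful = 160; efficiency = 160/160 = 1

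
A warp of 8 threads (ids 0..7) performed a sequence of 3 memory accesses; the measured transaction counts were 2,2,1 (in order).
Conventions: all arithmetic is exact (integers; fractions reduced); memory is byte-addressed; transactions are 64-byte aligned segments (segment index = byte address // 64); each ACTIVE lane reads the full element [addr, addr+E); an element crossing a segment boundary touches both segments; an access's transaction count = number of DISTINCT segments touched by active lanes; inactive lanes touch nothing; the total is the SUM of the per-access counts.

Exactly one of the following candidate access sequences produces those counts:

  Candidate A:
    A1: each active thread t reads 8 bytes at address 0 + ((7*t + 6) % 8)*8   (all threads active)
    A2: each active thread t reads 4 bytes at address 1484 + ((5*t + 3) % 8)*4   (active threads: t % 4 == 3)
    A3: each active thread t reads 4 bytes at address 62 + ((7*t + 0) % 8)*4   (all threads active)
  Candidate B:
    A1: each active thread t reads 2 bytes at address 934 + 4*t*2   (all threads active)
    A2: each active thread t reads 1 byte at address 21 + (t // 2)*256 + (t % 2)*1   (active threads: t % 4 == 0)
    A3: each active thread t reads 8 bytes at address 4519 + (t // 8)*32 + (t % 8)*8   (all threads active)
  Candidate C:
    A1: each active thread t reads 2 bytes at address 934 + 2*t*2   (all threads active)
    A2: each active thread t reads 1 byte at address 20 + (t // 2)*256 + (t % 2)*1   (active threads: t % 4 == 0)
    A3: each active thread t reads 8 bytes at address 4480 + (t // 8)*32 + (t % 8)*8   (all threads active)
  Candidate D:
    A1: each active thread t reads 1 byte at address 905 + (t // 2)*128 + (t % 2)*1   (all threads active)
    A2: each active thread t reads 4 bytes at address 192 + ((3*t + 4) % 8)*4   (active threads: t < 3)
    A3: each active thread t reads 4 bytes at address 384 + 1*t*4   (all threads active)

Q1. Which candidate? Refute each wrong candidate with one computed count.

A: A1 gives 1 transaction, not 2
B: A3 gives 2 transactions, not 1
D: A1 gives 4 transactions, not 2
C: all counts match (2,2,1)

Answer: C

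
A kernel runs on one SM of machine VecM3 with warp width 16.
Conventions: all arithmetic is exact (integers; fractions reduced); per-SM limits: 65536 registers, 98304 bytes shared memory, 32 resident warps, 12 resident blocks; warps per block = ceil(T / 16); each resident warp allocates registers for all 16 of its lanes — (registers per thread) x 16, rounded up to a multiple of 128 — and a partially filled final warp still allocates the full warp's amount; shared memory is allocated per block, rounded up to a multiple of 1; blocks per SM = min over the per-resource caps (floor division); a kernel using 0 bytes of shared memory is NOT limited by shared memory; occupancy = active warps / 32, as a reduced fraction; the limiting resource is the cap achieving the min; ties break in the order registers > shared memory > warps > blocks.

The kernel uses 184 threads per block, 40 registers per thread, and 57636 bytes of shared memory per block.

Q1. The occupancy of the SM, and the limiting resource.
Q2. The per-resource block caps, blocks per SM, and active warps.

Answer: occupancy 3/8, limited by shared memory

registers: 8 blocks
shared memory: 1 block
warps: 2 blocks
blocks: 12 blocks

Answer: 1 block, 12 active warps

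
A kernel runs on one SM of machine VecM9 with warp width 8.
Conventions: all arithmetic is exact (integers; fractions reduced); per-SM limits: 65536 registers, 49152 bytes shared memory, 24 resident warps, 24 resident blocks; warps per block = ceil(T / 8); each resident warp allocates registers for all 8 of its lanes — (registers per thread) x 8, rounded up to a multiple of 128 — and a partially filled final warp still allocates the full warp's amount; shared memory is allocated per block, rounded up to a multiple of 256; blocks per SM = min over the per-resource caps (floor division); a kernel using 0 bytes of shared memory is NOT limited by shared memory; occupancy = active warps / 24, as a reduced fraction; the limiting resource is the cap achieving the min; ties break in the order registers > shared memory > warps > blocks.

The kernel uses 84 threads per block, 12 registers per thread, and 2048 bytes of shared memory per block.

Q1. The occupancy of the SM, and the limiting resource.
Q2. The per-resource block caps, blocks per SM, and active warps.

Answer: occupancy 11/12, limited by warps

registers: 46 blocks
shared memory: 24 blocks
warps: 2 blocks
blocks: 24 blocks

Answer: 2 blocks, 22 active warps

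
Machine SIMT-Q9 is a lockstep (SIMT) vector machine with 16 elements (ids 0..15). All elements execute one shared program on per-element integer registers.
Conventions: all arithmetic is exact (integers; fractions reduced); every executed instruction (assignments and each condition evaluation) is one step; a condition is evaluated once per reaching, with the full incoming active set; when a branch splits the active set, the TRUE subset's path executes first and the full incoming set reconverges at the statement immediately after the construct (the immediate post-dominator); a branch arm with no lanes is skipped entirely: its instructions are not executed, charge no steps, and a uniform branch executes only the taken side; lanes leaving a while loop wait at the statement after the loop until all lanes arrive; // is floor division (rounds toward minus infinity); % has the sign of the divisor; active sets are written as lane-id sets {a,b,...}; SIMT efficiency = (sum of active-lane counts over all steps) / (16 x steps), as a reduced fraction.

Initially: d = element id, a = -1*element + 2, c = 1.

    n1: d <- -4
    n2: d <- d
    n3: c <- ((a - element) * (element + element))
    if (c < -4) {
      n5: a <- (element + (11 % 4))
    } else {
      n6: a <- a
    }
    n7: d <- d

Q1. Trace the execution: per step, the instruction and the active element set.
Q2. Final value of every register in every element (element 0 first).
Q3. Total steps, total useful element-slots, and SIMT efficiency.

step 0: d <- -4                      {0,1,2,3,4,5,6,7,8,9,10,11,12,13,14,15}
step 1: d <- d                       {0,1,2,3,4,5,6,7,8,9,10,11,12,13,14,15}
step 2: c <- ((a - element) * (element + element)) {0,1,2,3,4,5,6,7,8,9,10,11,12,13,14,15}
step 3: eval (c < -4)                {0,1,2,3,4,5,6,7,8,9,10,11,12,13,14,15}
step 4: a <- (element + (11 % 4))    {2,3,4,5,6,7,8,9,10,11,12,13,14,15}
step 5: a <- a                       {0,1}
step 6: d <- d                       {0,1,2,3,4,5,6,7,8,9,10,11,12,13,14,15}

Answer: 7 steps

d: -4,-4,-4,-4,-4,-4,-4,-4,-4,-4,-4,-4,-4,-4,-4,-4
a: 2,1,5,6,7,8,9,10,11,12,13,14,15,16,17,18
c: 0,0,-8,-24,-48,-80,-120,-168,-224,-288,-360,-440,-528,-624,-728,-840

steps = 7; useful = 96; efficiency = 96/112 = 6/7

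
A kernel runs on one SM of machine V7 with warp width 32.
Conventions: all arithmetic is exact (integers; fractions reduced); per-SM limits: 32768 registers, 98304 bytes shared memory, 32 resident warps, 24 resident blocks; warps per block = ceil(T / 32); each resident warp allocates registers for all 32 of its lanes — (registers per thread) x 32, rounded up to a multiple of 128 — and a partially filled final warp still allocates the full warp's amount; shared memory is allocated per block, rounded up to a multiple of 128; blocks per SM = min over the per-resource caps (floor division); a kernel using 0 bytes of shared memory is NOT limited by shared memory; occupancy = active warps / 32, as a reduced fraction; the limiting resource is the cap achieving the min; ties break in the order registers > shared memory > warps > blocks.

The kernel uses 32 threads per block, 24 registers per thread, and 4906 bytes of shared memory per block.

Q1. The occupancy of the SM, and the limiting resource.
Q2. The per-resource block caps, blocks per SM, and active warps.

Answer: occupancy 19/32, limited by shared memory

registers: 42 blocks
shared memory: 19 blocks
warps: 32 blocks
blocks: 24 blocks

Answer: 19 blocks, 19 active warps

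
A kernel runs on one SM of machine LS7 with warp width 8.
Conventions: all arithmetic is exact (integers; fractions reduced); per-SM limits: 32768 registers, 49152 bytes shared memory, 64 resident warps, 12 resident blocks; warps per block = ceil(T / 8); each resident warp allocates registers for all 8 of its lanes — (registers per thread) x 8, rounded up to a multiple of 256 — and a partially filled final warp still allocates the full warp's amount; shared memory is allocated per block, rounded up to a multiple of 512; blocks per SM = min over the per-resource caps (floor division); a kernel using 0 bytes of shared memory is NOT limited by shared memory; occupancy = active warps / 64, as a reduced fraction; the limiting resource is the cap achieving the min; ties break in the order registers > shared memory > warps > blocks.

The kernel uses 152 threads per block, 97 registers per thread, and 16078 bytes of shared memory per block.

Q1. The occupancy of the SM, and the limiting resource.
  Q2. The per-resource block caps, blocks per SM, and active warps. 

Answer: occupancy 19/64, limited by registers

registers: 1 block
shared memory: 3 blocks
warps: 3 blocks
blocks: 12 blocks

Answer: 1 block, 19 active warps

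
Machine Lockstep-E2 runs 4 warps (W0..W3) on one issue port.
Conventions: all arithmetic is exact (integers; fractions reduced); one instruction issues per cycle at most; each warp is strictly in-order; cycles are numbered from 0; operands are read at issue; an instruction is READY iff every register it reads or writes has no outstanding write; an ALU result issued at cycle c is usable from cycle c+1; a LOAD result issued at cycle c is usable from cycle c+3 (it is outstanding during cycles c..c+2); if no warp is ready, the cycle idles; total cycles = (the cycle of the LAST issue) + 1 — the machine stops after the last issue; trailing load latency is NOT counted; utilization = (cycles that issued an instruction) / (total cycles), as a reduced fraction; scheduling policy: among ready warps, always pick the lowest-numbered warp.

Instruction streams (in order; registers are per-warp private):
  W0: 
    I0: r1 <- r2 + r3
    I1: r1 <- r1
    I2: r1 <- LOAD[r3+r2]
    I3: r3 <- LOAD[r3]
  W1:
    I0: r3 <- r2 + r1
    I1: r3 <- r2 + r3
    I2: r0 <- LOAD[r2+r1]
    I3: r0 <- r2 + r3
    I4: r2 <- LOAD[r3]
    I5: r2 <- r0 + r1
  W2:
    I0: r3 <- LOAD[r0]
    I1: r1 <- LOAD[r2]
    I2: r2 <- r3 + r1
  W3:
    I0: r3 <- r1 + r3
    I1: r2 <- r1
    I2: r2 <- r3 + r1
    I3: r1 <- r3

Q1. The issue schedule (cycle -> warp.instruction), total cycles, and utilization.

cycle 0: W0.I0
cycle 1: W0.I1
cycle 2: W0.I2
cycle 3: W0.I3
cycle 4: W1.I0
cycle 5: W1.I1
cycle 6: W1.I2
cycle 7: W2.I0
cycle 8: W2.I1
cycle 9: W1.I3
cycle 10: W1.I4
cycle 11: W2.I2
cycle 12: W3.I0
cycle 13: W1.I5
cycle 14: W3.I1
cycle 15: W3.I2
cycle 16: W3.I3

Answer: 17 cycles, utilization 1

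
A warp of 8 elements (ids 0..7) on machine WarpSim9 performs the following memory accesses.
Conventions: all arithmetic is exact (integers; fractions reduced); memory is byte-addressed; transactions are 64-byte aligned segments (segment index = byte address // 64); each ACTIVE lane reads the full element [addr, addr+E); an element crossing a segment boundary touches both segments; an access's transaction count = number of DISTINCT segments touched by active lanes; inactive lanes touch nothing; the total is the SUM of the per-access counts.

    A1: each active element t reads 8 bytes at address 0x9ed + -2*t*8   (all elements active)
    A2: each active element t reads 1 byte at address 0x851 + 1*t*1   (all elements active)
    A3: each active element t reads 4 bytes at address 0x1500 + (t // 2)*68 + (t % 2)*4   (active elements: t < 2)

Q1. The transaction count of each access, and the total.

A1: 3 transactions
A2: 1 transaction
A3: 1 transaction

Answer: 3,1,1; total 5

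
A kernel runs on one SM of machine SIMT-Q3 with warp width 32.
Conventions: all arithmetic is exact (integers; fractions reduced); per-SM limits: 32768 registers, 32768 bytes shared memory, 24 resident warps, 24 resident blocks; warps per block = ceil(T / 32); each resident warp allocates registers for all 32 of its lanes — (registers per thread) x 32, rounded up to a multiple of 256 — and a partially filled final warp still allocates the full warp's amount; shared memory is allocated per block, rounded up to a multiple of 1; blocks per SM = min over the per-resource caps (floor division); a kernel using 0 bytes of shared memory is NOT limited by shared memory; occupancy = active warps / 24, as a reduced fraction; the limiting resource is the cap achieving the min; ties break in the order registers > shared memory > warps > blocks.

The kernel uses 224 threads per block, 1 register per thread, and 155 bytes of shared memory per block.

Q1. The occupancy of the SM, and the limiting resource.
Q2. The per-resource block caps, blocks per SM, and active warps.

Answer: occupancy 7/8, limited by warps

registers: 18 blocks
shared memory: 211 blocks
warps: 3 blocks
blocks: 24 blocks

Answer: 3 blocks, 21 active warps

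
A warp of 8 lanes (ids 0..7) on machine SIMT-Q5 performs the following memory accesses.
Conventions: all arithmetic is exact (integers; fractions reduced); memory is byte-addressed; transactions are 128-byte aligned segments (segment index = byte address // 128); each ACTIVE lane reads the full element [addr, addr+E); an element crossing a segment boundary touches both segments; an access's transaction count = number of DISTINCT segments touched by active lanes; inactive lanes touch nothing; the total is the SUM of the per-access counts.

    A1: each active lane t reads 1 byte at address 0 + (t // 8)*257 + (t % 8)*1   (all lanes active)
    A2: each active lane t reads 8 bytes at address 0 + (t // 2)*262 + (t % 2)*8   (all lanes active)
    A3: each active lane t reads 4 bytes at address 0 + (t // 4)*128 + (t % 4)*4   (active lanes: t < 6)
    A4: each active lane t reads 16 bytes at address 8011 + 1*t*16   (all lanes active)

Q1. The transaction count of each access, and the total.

A1: 1 transaction
A2: 4 transactions
A3: 2 transactions
A4: 2 transactions

Answer: 1,4,2,2; total 9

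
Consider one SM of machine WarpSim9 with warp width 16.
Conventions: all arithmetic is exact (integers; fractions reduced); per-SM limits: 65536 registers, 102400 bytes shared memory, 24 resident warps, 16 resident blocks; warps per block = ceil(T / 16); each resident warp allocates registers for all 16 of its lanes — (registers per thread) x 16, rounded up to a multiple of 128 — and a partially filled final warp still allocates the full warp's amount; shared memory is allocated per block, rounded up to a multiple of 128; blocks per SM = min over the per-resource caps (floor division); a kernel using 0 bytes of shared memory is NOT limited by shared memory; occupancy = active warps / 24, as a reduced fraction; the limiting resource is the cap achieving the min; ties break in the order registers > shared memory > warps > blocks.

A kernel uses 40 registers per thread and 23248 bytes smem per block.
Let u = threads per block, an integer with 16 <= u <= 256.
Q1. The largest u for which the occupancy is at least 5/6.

Answer: u = 192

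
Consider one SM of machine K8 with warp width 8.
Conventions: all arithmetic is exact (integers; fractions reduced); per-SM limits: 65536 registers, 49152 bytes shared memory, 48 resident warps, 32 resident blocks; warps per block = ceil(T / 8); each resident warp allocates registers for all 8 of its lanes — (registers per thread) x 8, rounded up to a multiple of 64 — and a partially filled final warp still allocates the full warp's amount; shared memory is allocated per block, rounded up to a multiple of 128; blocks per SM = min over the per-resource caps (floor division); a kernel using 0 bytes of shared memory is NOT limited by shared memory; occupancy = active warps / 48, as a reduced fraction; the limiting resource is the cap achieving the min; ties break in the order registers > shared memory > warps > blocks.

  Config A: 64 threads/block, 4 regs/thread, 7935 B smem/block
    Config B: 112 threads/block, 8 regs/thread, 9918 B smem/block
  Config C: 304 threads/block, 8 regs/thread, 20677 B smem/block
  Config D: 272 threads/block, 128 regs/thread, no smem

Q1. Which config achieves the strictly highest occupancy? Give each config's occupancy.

occupancies: A 1, B 7/8, C 19/24, D 17/24

Answer: A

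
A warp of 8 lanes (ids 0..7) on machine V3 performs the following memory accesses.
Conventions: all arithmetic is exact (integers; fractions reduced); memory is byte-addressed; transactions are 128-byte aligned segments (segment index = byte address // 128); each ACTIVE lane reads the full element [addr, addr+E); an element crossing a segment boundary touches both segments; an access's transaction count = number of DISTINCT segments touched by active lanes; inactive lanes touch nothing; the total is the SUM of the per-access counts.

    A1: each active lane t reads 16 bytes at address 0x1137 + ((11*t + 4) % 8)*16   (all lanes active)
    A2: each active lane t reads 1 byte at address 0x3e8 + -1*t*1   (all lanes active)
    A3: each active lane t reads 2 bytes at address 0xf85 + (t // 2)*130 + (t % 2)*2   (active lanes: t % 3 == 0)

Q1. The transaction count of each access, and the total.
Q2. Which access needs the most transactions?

A1: 2 transactions
A2: 1 transaction
A3: 3 transactions

Answer: 2,1,3; total 6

Answer: A3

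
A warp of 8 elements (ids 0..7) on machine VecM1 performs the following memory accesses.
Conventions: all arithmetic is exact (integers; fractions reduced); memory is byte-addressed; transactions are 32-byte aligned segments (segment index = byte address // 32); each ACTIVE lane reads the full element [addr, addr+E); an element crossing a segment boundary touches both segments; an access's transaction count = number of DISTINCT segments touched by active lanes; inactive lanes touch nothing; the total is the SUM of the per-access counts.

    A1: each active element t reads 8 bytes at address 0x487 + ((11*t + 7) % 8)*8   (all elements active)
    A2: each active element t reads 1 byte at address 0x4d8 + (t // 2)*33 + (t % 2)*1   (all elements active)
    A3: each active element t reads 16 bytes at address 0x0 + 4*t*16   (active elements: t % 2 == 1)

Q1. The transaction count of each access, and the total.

A1: 3 transactions
A2: 4 transactions
A3: 4 transactions

Answer: 3,4,4; total 11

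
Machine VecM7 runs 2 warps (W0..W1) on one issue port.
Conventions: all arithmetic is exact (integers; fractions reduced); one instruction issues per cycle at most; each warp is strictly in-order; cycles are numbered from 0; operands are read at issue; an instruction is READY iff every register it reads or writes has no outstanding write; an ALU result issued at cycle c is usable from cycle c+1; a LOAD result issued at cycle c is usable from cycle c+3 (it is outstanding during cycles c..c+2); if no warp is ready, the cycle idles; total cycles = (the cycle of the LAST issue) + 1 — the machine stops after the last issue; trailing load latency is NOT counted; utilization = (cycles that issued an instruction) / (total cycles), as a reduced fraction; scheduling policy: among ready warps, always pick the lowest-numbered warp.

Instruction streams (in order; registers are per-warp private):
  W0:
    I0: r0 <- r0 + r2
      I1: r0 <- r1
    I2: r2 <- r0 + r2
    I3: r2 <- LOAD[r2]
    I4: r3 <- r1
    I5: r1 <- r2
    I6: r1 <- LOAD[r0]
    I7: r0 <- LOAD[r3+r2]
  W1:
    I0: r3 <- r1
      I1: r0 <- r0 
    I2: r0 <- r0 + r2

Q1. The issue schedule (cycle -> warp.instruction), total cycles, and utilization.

cycle 0: W0.I0
cycle 1: W0.I1
cycle 2: W0.I2
cycle 3: W0.I3
cycle 4: W0.I4
cycle 5: W1.I0
cycle 6: W0.I5
cycle 7: W0.I6
cycle 8: W0.I7
cycle 9: W1.I1
cycle 10: W1.I2

Answer: 11 cycles, utilization 1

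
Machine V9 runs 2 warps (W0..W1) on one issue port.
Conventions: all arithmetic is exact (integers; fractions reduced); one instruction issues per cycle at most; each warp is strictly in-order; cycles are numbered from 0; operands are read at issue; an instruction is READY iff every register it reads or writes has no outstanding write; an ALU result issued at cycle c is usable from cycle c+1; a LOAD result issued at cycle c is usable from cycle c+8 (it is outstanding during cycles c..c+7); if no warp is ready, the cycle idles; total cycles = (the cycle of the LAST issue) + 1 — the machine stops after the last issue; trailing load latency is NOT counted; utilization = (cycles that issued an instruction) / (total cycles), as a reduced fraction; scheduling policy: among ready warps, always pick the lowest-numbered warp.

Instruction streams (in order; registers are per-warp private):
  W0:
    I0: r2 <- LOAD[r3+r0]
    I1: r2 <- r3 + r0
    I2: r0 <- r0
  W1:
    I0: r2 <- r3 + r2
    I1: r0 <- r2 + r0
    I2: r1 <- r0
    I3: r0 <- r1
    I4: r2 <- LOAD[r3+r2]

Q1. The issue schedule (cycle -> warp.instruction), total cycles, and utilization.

cycle 0: W0.I0
cycle 1: W1.I0
cycle 2: W1.I1
cycle 3: W1.I2
cycle 4: W1.I3
cycle 5: W1.I4
cycle 6: idle
cycle 7: idle
cycle 8: W0.I1
cycle 9: W0.I2

Answer: 10 cycles, utilization 4/5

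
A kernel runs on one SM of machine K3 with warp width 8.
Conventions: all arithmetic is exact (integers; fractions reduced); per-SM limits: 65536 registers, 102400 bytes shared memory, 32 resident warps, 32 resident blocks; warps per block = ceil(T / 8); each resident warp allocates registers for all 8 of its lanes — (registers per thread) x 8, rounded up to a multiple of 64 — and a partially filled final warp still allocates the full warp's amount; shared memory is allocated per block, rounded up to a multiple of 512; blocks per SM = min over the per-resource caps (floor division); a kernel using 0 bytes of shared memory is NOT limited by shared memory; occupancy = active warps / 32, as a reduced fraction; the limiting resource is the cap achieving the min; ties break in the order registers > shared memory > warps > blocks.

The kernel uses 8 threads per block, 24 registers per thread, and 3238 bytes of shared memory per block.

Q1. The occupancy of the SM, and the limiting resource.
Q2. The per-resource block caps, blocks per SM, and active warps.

Answer: occupancy 7/8, limited by shared memory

registers: 341 blocks
shared memory: 28 blocks
warps: 32 blocks
blocks: 32 blocks

Answer: 28 blocks, 28 active warps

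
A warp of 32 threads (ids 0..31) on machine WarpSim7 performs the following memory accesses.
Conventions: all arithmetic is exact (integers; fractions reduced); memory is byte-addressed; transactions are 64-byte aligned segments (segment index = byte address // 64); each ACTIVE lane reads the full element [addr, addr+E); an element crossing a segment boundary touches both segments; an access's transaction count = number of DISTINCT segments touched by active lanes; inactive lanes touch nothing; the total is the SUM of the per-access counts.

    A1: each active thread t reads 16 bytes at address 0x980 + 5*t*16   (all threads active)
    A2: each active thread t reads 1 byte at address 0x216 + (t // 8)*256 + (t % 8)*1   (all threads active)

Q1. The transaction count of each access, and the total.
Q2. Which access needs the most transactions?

A1: 32 transactions
A2: 4 transactions

Answer: 32,4; total 36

Answer: A1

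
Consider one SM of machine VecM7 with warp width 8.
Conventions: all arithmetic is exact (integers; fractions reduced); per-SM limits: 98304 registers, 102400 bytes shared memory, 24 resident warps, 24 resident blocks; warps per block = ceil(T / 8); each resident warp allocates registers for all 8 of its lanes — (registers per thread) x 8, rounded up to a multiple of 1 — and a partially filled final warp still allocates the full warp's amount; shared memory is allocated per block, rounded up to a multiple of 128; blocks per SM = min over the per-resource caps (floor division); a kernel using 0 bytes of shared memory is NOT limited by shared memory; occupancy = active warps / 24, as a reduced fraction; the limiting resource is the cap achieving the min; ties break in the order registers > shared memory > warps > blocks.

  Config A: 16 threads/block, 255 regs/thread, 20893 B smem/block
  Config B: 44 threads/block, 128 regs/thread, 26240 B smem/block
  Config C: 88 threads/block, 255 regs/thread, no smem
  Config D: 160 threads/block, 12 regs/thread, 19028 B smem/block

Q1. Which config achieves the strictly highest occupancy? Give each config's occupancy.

occupancies: A 1/3, B 3/4, C 11/12, D 5/6

Answer: C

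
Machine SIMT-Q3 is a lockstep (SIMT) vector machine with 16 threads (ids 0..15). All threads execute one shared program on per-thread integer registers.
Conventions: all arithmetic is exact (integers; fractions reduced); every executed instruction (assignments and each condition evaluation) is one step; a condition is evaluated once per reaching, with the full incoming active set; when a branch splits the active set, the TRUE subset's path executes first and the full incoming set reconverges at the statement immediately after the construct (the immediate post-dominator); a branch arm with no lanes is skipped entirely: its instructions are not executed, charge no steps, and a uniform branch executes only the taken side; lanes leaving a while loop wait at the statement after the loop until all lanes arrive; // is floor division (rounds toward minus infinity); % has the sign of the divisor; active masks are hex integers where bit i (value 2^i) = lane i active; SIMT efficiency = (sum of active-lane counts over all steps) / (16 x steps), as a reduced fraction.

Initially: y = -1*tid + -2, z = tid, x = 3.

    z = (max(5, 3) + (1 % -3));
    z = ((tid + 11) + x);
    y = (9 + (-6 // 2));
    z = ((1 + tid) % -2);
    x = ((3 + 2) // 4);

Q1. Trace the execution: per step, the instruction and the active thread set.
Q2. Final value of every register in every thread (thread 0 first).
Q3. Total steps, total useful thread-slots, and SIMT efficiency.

step 0: z <- (max(5, 3) + (1 % -3))  0xffff
step 1: z <- ((tid + 11) + x)        0xffff
step 2: y <- (9 + (-6 // 2))         0xffff
step 3: z <- ((1 + tid) % -2)        0xffff
step 4: x <- ((3 + 2) // 4)          0xffff

Answer: 5 steps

y: 6,6,6,6,6,6,6,6,6,6,6,6,6,6,6,6
z: -1,0,-1,0,-1,0,-1,0,-1,0,-1,0,-1,0,-1,0
x: 1,1,1,1,1,1,1,1,1,1,1,1,1,1,1,1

steps = 5; useful = 80; efficiency = 80/80 = 1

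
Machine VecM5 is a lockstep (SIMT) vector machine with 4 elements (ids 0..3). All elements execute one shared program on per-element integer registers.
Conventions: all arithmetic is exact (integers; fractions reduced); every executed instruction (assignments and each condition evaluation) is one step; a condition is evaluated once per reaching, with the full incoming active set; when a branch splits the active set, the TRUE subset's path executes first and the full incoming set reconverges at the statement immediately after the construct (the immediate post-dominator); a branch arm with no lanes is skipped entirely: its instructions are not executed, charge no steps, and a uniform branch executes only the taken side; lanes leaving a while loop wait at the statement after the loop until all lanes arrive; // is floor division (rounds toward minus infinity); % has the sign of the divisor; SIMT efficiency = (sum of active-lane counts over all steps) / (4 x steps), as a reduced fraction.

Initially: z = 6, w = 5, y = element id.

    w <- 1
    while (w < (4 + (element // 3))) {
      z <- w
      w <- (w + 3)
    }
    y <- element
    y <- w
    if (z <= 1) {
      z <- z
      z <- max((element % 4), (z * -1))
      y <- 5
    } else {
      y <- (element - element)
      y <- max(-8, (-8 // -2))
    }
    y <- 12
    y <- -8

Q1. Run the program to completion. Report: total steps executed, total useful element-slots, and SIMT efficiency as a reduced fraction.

Answer: 18 steps, 54 useful, 3/4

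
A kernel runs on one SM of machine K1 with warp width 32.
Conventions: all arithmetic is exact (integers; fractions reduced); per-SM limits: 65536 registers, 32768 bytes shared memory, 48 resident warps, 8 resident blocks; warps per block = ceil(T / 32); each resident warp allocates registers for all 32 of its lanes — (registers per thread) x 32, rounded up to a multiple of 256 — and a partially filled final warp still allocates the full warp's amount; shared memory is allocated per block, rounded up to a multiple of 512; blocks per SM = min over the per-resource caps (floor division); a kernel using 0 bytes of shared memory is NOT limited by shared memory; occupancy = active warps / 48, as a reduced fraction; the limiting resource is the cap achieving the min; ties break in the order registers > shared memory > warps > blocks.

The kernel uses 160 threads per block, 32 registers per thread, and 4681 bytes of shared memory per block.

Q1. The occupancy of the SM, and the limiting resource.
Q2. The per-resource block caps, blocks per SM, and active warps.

Answer: occupancy 5/8, limited by shared memory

registers: 12 blocks
shared memory: 6 blocks
warps: 9 blocks
blocks: 8 blocks

Answer: 6 blocks, 30 active warps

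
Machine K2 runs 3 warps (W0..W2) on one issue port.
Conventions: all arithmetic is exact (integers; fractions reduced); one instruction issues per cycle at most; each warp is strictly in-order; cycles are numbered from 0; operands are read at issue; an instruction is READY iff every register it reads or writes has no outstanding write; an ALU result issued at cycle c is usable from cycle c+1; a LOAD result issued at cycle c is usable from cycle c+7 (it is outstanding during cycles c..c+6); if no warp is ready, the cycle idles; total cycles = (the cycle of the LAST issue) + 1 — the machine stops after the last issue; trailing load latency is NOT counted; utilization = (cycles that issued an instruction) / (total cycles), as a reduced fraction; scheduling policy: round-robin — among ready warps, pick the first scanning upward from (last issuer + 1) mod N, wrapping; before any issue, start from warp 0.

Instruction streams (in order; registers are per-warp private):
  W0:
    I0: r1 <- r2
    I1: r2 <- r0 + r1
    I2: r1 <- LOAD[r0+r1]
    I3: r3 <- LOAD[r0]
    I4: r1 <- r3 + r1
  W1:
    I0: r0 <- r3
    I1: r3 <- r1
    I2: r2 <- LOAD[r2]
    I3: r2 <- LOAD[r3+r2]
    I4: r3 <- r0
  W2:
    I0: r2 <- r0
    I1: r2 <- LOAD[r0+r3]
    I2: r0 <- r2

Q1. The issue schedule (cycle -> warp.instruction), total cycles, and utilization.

cycle 0: W0.I0
cycle 1: W1.I0
cycle 2: W2.I0
cycle 3: W0.I1
cycle 4: W1.I1
cycle 5: W2.I1
cycle 6: W0.I2
cycle 7: W1.I2
cycle 8: W0.I3
cycle 9: idle
cycle 10: idle
cycle 11: idle
cycle 12: W2.I2
cycle 13: idle
cycle 14: W1.I3
cycle 15: W0.I4
cycle 16: W1.I4

Answer: 17 cycles, utilization 13/17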